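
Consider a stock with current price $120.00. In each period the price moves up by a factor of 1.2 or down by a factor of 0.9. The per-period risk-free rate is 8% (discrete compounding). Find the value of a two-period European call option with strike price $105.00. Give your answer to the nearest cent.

Risk-neutral probability p = (1 + 0.08 − 0.9)/(1.2 − 0.9) = 0.1800/0.3000 = 0.6000
Terminal stock prices: S_uu = 172.8, S_ud = 129.6, S_dd = 97.2
Terminal payoffs (S − K): max(67.8, 0) = 67.8, max(24.6, 0) = 24.6, max(-7.8, 0) = 0
Node u (S = 144): V_u = 1/1.08·[0.6000·67.8000 + 0.4000·24.6000] = 46.7778
Node d (S = 108): V_d = 1/1.08·[0.6000·24.6000 + 0.4000·0.0000] = 13.6667
Node 0 (S = 120): V_0 = 1/1.08·[0.6000·46.7778 + 0.4000·13.6667] = 31.0494

$31.05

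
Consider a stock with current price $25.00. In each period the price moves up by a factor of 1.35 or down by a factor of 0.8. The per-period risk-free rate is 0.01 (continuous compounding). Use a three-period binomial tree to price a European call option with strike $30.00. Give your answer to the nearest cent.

$3.40

Risk-neutral probability p = (e^0.01 − 0.8)/(1.35 − 0.8) = 0.2101/0.5500 = 0.3819
Terminal stock prices: S_uuu = 61.51, S_uud = 36.45, S_udd = 21.6, S_ddd = 12.8
Terminal payoffs (S − K): max(31.51, 0) = 31.51, max(6.45, 0) = 6.45, max(-8.4, 0) = 0, max(-17.2, 0) = 0
Node uu (S = 45.56): V_uu = e^(−0.01)·[0.3819·31.5094 + 0.6181·6.4500] = 15.8610
Node ud (S = 27): V_ud = e^(−0.01)·[0.3819·6.4500 + 0.6181·0.0000] = 2.4388
Node dd (S = 16): V_dd = e^(−0.01)·[0.3819·0.0000 + 0.6181·0.0000] = 0.0000
Node u (S = 33.75): V_u = e^(−0.01)·[0.3819·15.8610 + 0.6181·2.4388] = 7.4896
Node d (S = 20): V_d = e^(−0.01)·[0.3819·2.4388 + 0.6181·0.0000] = 0.9221
Node 0 (S = 25): V_0 = e^(−0.01)·[0.3819·7.4896 + 0.6181·0.9221] = 3.3962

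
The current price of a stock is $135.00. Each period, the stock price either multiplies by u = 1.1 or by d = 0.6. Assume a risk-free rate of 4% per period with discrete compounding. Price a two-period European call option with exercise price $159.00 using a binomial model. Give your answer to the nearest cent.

$3.11

Risk-neutral probability p = (1 + 0.04 − 0.6)/(1.1 − 0.6) = 0.4400/0.5000 = 0.8800
Terminal stock prices: S_uu = 163.4, S_ud = 89.1, S_dd = 48.6
Terminal payoffs (S − K): max(4.35, 0) = 4.35, max(-69.9, 0) = 0, max(-110.4, 0) = 0
Node u (S = 148.5): V_u = 1/1.04·[0.8800·4.3500 + 0.1200·0.0000] = 3.6808
Node d (S = 81): V_d = 1/1.04·[0.8800·0.0000 + 0.1200·0.0000] = 0.0000
Node 0 (S = 135): V_0 = 1/1.04·[0.8800·3.6808 + 0.1200·0.0000] = 3.1145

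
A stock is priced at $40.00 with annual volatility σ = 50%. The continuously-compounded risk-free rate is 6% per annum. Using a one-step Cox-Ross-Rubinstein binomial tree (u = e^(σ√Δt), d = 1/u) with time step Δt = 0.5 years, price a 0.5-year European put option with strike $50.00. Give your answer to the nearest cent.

CRR parameters: u = e^(σ√Δt) = e^(0.5·√0.5) = 1.4241, d = 1/u = 0.7022
Per-period rate: rΔt = 0.06·0.5 = 0.03, so R = e^0.03 = 1.0305
Risk-neutral probability p = (e^0.03 − 0.7022)/(1.4241 − 0.7022) = 0.3283/0.7219 = 0.4547
Terminal stock prices: S_u = 56.96, S_d = 28.09
Terminal payoffs (K − S): max(-6.965, 0) = 0, max(21.91, 0) = 21.91
Node 0 (S = 40): V_0 = e^(−0.03)·[0.4547·0.0000 + 0.5453·21.9125] = 11.5956

$11.60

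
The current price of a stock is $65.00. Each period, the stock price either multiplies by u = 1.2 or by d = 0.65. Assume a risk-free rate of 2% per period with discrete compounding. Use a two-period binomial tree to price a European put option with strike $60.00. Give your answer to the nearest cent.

Risk-neutral probability p = (1 + 0.02 − 0.65)/(1.2 − 0.65) = 0.3700/0.5500 = 0.6727
Terminal stock prices: S_uu = 93.6, S_ud = 50.7, S_dd = 27.46
Terminal payoffs (K − S): max(-33.6, 0) = 0, max(9.3, 0) = 9.3, max(32.54, 0) = 32.54
Node u (S = 78): V_u = 1/1.02·[0.6727·0.0000 + 0.3273·9.3000] = 2.9840
Node d (S = 42.25): V_d = 1/1.02·[0.6727·9.3000 + 0.3273·32.5375] = 16.5735
Node 0 (S = 65): V_0 = 1/1.02·[0.6727·2.9840 + 0.3273·16.5735] = 7.2857

$7.29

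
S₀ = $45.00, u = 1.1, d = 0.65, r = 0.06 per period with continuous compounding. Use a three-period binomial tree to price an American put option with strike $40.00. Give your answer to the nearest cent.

$1.67

Risk-neutral probability p = (e^0.06 − 0.65)/(1.1 − 0.65) = 0.4118/0.4500 = 0.9152
Terminal stock prices: S_uuu = 59.9, S_uud = 35.39, S_udd = 20.91, S_ddd = 12.36
Terminal payoffs (K − S): max(-19.9, 0) = 0, max(4.607, 0) = 4.607, max(19.09, 0) = 19.09, max(27.64, 0) = 27.64
Node uu (S = 54.45): continuation = e^(−0.06)·[0.9152·0.0000 + 0.0848·4.6075] = 0.3680; exercise value = 0.0000 ≤ continuation, so V_uu = 0.3680
Node ud (S = 32.18): continuation = e^(−0.06)·[0.9152·4.6075 + 0.0848·19.0862] = 5.4956; exercise value = 7.8250 > continuation, so V_ud = 7.8250 (exercise)
Node dd (S = 19.01): continuation = e^(−0.06)·[0.9152·19.0862 + 0.0848·27.6419] = 18.6581; exercise value = 20.9875 > continuation, so V_dd = 20.9875 (exercise)
Node u (S = 49.5): continuation = e^(−0.06)·[0.9152·0.3680 + 0.0848·7.8250] = 0.9421; exercise value = 0.0000 ≤ continuation, so V_u = 0.9421
Node d (S = 29.25): continuation = e^(−0.06)·[0.9152·7.8250 + 0.0848·20.9875] = 8.4206; exercise value = 10.7500 > continuation, so V_d = 10.7500 (exercise)
Node 0 (S = 45): continuation = e^(−0.06)·[0.9152·0.9421 + 0.0848·10.7500] = 1.6706; exercise value = 0.0000 ≤ continuation, so V_0 = 1.6706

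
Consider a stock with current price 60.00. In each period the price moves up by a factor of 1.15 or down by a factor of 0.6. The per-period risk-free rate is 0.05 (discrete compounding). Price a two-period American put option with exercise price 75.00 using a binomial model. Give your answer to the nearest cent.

Risk-neutral probability p = (1 + 0.05 − 0.6)/(1.15 − 0.6) = 0.4500/0.5500 = 0.8182
Terminal stock prices: S_uu = 79.35, S_ud = 41.4, S_dd = 21.6
Terminal payoffs (K − S): max(-4.35, 0) = 0, max(33.6, 0) = 33.6, max(53.4, 0) = 53.4
Node u (S = 69): continuation = 1/1.05·[0.8182·0.0000 + 0.1818·33.6000] = 5.8182; exercise value = 6.0000 > continuation, so V_u = 6.0000 (exercise)
Node d (S = 36): continuation = 1/1.05·[0.8182·33.6000 + 0.1818·53.4000] = 35.4286; exercise value = 39.0000 > continuation, so V_d = 39.0000 (exercise)
Node 0 (S = 60): continuation = 1/1.05·[0.8182·6.0000 + 0.1818·39.0000] = 11.4286; exercise value = 15.0000 > continuation, so V_0 = 15.0000 (exercise)

15.00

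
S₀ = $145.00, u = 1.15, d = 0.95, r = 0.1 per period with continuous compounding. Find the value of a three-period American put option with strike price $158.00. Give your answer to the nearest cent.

$13.00

Risk-neutral probability p = (e^0.1 − 0.95)/(1.15 − 0.95) = 0.1552/0.2000 = 0.7759
Terminal stock prices: S_uuu = 220.5, S_uud = 182.2, S_udd = 150.5, S_ddd = 124.3
Terminal payoffs (K − S): max(-62.53, 0) = 0, max(-24.17, 0) = 0, max(7.508, 0) = 7.508, max(33.68, 0) = 33.68
Node uu (S = 191.8): continuation = e^(−0.1)·[0.7759·0.0000 + 0.2241·0.0000] = 0.0000; exercise value = 0.0000 ≤ continuation, so V_uu = 0.0000
Node ud (S = 158.4): continuation = e^(−0.1)·[0.7759·0.0000 + 0.2241·7.5081] = 1.5228; exercise value = 0.0000 ≤ continuation, so V_ud = 1.5228
Node dd (S = 130.9): continuation = e^(−0.1)·[0.7759·7.5081 + 0.2241·33.6806] = 12.1018; exercise value = 27.1375 > continuation, so V_dd = 27.1375 (exercise)
Node u (S = 166.8): continuation = e^(−0.1)·[0.7759·0.0000 + 0.2241·1.5228] = 0.3088; exercise value = 0.0000 ≤ continuation, so V_u = 0.3088
Node d (S = 137.8): continuation = e^(−0.1)·[0.7759·1.5228 + 0.2241·27.1375] = 6.5729; exercise value = 20.2500 > continuation, so V_d = 20.2500 (exercise)
Node 0 (S = 145): continuation = e^(−0.1)·[0.7759·0.3088 + 0.2241·20.2500] = 4.3238; exercise value = 13.0000 > continuation, so V_0 = 13.0000 (exercise)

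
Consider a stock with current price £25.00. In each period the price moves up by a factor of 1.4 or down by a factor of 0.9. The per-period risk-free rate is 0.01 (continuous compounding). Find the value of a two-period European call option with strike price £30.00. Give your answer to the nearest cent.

Risk-neutral probability p = (e^0.01 − 0.9)/(1.4 − 0.9) = 0.1101/0.5000 = 0.2201
Terminal stock prices: S_uu = 49, S_ud = 31.5, S_dd = 20.25
Terminal payoffs (S − K): max(19, 0) = 19, max(1.5, 0) = 1.5, max(-9.75, 0) = 0
Node u (S = 35): V_u = e^(−0.01)·[0.2201·19.0000 + 0.7799·1.5000] = 5.2985
Node d (S = 22.5): V_d = e^(−0.01)·[0.2201·1.5000 + 0.7799·0.0000] = 0.3269
Node 0 (S = 25): V_0 = e^(−0.01)·[0.2201·5.2985 + 0.7799·0.3269] = 1.4070

£1.41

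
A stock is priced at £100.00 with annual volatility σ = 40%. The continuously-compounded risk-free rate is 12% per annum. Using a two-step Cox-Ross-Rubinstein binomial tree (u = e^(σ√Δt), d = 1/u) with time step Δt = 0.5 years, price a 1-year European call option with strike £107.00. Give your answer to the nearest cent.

£17.71

CRR parameters: u = e^(σ√Δt) = e^(0.4·√0.5) = 1.3269, d = 1/u = 0.7536
Per-period rate: rΔt = 0.12·0.5 = 0.06, so R = e^0.06 = 1.0618
Risk-neutral probability p = (e^0.06 − 0.7536)/(1.3269 − 0.7536) = 0.3082/0.5733 = 0.5376
Terminal stock prices: S_uu = 176.1, S_ud = 100, S_dd = 56.8
Terminal payoffs (S − K): max(69.07, 0) = 69.07, max(-7, 0) = 0, max(-50.2, 0) = 0
Node u (S = 132.7): V_u = e^(−0.06)·[0.5376·69.0654 + 0.4624·0.0000] = 34.9690
Node d (S = 75.36): V_d = e^(−0.06)·[0.5376·0.0000 + 0.4624·0.0000] = 0.0000
Node 0 (S = 100): V_0 = e^(−0.06)·[0.5376·34.9690 + 0.4624·0.0000] = 17.7054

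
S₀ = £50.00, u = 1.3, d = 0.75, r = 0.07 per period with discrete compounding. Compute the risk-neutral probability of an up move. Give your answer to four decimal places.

p = 0.5818

Risk-neutral probability p = (1 + 0.07 − 0.75)/(1.3 − 0.75) = 0.3200/0.5500 = 0.5818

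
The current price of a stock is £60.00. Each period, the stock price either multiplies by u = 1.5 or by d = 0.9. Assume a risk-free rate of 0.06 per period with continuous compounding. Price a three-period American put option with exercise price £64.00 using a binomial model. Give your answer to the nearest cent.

Risk-neutral probability p = (e^0.06 − 0.9)/(1.5 − 0.9) = 0.1618/0.6000 = 0.2697
Terminal stock prices: S_uuu = 202.5, S_uud = 121.5, S_udd = 72.9, S_ddd = 43.74
Terminal payoffs (K − S): max(-138.5, 0) = 0, max(-57.5, 0) = 0, max(-8.9, 0) = 0, max(20.26, 0) = 20.26
Node uu (S = 135): continuation = e^(−0.06)·[0.2697·0.0000 + 0.7303·0.0000] = 0.0000; exercise value = 0.0000 ≤ continuation, so V_uu = 0.0000
Node ud (S = 81): continuation = e^(−0.06)·[0.2697·0.0000 + 0.7303·0.0000] = 0.0000; exercise value = 0.0000 ≤ continuation, so V_ud = 0.0000
Node dd (S = 48.6): continuation = e^(−0.06)·[0.2697·0.0000 + 0.7303·20.2600] = 13.9337; exercise value = 15.4000 > continuation, so V_dd = 15.4000 (exercise)
Node u (S = 90): continuation = e^(−0.06)·[0.2697·0.0000 + 0.7303·0.0000] = 0.0000; exercise value = 0.0000 ≤ continuation, so V_u = 0.0000
Node d (S = 54): continuation = e^(−0.06)·[0.2697·0.0000 + 0.7303·15.4000] = 10.5913; exercise value = 10.0000 ≤ continuation, so V_d = 10.5913
Node 0 (S = 60): continuation = e^(−0.06)·[0.2697·0.0000 + 0.7303·10.5913] = 7.2841; exercise value = 4.0000 ≤ continuation, so V_0 = 7.2841

£7.28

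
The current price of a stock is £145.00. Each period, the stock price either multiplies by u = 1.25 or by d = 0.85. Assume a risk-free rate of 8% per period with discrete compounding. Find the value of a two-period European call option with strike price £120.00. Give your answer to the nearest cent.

Risk-neutral probability p = (1 + 0.08 − 0.85)/(1.25 − 0.85) = 0.2300/0.4000 = 0.5750
Terminal stock prices: S_uu = 226.6, S_ud = 154.1, S_dd = 104.8
Terminal payoffs (S − K): max(106.6, 0) = 106.6, max(34.06, 0) = 34.06, max(-15.24, 0) = 0
Node u (S = 181.2): V_u = 1/1.08·[0.5750·106.5625 + 0.4250·34.0625] = 70.1389
Node d (S = 123.2): V_d = 1/1.08·[0.5750·34.0625 + 0.4250·0.0000] = 18.1351
Node 0 (S = 145): V_0 = 1/1.08·[0.5750·70.1389 + 0.4250·18.1351] = 44.4790

£44.48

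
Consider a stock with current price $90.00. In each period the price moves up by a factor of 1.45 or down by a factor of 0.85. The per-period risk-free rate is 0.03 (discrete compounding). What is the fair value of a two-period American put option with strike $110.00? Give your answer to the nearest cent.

Risk-neutral probability p = (1 + 0.03 − 0.85)/(1.45 − 0.85) = 0.1800/0.6000 = 0.3000
Terminal stock prices: S_uu = 189.2, S_ud = 110.9, S_dd = 65.02
Terminal payoffs (K − S): max(-79.22, 0) = 0, max(-0.925, 0) = 0, max(44.98, 0) = 44.98
Node u (S = 130.5): continuation = 1/1.03·[0.3000·0.0000 + 0.7000·0.0000] = 0.0000; exercise value = 0.0000 ≤ continuation, so V_u = 0.0000
Node d (S = 76.5): continuation = 1/1.03·[0.3000·0.0000 + 0.7000·44.9750] = 30.5655; exercise value = 33.5000 > continuation, so V_d = 33.5000 (exercise)
Node 0 (S = 90): continuation = 1/1.03·[0.3000·0.0000 + 0.7000·33.5000] = 22.7670; exercise value = 20.0000 ≤ continuation, so V_0 = 22.7670

$22.77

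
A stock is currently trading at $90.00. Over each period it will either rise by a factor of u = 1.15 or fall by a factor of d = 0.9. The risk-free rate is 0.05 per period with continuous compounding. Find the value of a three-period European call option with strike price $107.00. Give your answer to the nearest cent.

Risk-neutral probability p = (e^0.05 − 0.9)/(1.15 − 0.9) = 0.1513/0.2500 = 0.6051
Terminal stock prices: S_uuu = 136.9, S_uud = 107.1, S_udd = 83.83, S_ddd = 65.61
Terminal payoffs (S − K): max(29.88, 0) = 29.88, max(0.1225, 0) = 0.1225, max(-23.17, 0) = 0, max(-41.39, 0) = 0
Node uu (S = 119): V_uu = e^(−0.05)·[0.6051·29.8787 + 0.3949·0.1225] = 17.2435
Node ud (S = 93.15): V_ud = e^(−0.05)·[0.6051·0.1225 + 0.3949·0.0000] = 0.0705
Node dd (S = 72.9): V_dd = e^(−0.05)·[0.6051·0.0000 + 0.3949·0.0000] = 0.0000
Node u (S = 103.5): V_u = e^(−0.05)·[0.6051·17.2435 + 0.3949·0.0705] = 9.9514
Node d (S = 81): V_d = e^(−0.05)·[0.6051·0.0705 + 0.3949·0.0000] = 0.0406
Node 0 (S = 90): V_0 = e^(−0.05)·[0.6051·9.9514 + 0.3949·0.0406] = 5.7430

$5.74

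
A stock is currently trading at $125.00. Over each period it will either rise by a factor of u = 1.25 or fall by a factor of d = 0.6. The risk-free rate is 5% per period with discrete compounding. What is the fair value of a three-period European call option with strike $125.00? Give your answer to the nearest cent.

Risk-neutral probability p = (1 + 0.05 − 0.6)/(1.25 − 0.6) = 0.4500/0.6500 = 0.6923
Terminal stock prices: S_uuu = 244.1, S_uud = 117.2, S_udd = 56.25, S_ddd = 27
Terminal payoffs (S − K): max(119.1, 0) = 119.1, max(-7.812, 0) = 0, max(-68.75, 0) = 0, max(-98, 0) = 0
Node uu (S = 195.3): V_uu = 1/1.05·[0.6923·119.1406 + 0.3077·0.0000] = 78.5543
Node ud (S = 93.75): V_ud = 1/1.05·[0.6923·0.0000 + 0.3077·0.0000] = 0.0000
Node dd (S = 45): V_dd = 1/1.05·[0.6923·0.0000 + 0.3077·0.0000] = 0.0000
Node u (S = 156.2): V_u = 1/1.05·[0.6923·78.5543 + 0.3077·0.0000] = 51.7940
Node d (S = 75): V_d = 1/1.05·[0.6923·0.0000 + 0.3077·0.0000] = 0.0000
Node 0 (S = 125): V_0 = 1/1.05·[0.6923·51.7940 + 0.3077·0.0000] = 34.1499

$34.15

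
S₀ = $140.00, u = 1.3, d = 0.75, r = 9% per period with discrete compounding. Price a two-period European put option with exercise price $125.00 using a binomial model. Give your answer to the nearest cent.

Risk-neutral probability p = (1 + 0.09 − 0.75)/(1.3 − 0.75) = 0.3400/0.5500 = 0.6182
Terminal stock prices: S_uu = 236.6, S_ud = 136.5, S_dd = 78.75
Terminal payoffs (K − S): max(-111.6, 0) = 0, max(-11.5, 0) = 0, max(46.25, 0) = 46.25
Node u (S = 182): V_u = 1/1.09·[0.6182·0.0000 + 0.3818·0.0000] = 0.0000
Node d (S = 105): V_d = 1/1.09·[0.6182·0.0000 + 0.3818·46.2500] = 16.2010
Node 0 (S = 140): V_0 = 1/1.09·[0.6182·0.0000 + 0.3818·16.2010] = 5.6751

$5.68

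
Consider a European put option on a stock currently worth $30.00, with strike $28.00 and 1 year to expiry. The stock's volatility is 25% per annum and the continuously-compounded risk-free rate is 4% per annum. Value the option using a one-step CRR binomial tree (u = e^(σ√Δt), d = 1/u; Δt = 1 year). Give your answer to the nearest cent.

CRR parameters: u = e^(σ√Δt) = e^(0.25·√1) = 1.2840, d = 1/u = 0.7788
Per-period rate: rΔt = 0.04·1 = 0.04, so R = e^0.04 = 1.0408
Risk-neutral probability p = (e^0.04 − 0.7788)/(1.2840 − 0.7788) = 0.2620/0.5052 = 0.5186
Terminal stock prices: S_u = 38.52, S_d = 23.36
Terminal payoffs (K − S): max(-10.52, 0) = 0, max(4.636, 0) = 4.636
Node 0 (S = 30): V_0 = e^(−0.04)·[0.5186·0.0000 + 0.4814·4.6360] = 2.1442

$2.14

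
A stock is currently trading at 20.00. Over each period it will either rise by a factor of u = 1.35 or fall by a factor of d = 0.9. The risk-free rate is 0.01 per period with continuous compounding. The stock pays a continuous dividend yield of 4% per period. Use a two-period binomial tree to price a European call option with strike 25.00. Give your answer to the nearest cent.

Per-period risk-free factor R = e^0.01 = 1.0101; dividend-adjusted growth = e^(0.01−0.04) = 0.9704.
Risk-neutral probability p = (0.9704 − 0.9)/(1.35 − 0.9) = 0.0704/0.4500 = 0.1565
Terminal stock prices: S_uu = 36.45, S_ud = 24.3, S_dd = 16.2
Terminal payoffs (S − K): max(11.45, 0) = 11.45, max(-0.7, 0) = 0, max(-8.8, 0) = 0
Node u (S = 27): V_u = e^(−0.01)·[0.1565·11.4500 + 0.8435·0.0000] = 1.7746
Node d (S = 18): V_d = e^(−0.01)·[0.1565·0.0000 + 0.8435·0.0000] = 0.0000
Node 0 (S = 20): V_0 = e^(−0.01)·[0.1565·1.7746 + 0.8435·0.0000] = 0.2750

0.28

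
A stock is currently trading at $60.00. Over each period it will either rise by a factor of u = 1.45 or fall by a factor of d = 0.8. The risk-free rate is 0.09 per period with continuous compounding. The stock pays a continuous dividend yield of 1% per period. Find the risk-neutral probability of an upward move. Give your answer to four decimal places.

Per-period risk-free factor R = e^0.09 = 1.0942; dividend-adjusted growth = e^(0.09−0.01) = 1.0833.
Risk-neutral probability p = (1.0833 − 0.8)/(1.45 − 0.8) = 0.2833/0.6500 = 0.4358

p = 0.4358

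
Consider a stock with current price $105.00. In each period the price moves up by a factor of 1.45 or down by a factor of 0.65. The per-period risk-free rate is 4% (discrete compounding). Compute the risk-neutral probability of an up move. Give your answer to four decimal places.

p = 0.4875

Risk-neutral probability p = (1 + 0.04 − 0.65)/(1.45 − 0.65) = 0.3900/0.8000 = 0.4875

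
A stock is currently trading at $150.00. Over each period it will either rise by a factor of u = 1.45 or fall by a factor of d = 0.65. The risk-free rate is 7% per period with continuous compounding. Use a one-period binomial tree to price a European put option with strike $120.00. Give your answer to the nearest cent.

Risk-neutral probability p = (e^0.07 − 0.65)/(1.45 − 0.65) = 0.4225/0.8000 = 0.5281
Terminal stock prices: S_u = 217.5, S_d = 97.5
Terminal payoffs (K − S): max(-97.5, 0) = 0, max(22.5, 0) = 22.5
Node 0 (S = 150): V_0 = e^(−0.07)·[0.5281·0.0000 + 0.4719·22.5000] = 9.8992

$9.90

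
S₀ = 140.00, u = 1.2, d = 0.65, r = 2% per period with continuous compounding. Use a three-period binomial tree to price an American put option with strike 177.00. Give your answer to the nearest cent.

48.30

Risk-neutral probability p = (e^0.02 − 0.65)/(1.2 − 0.65) = 0.3702/0.5500 = 0.6731
Terminal stock prices: S_uuu = 241.9, S_uud = 131, S_udd = 70.98, S_ddd = 38.45
Terminal payoffs (K − S): max(-64.92, 0) = 0, max(45.96, 0) = 45.96, max(106, 0) = 106, max(138.6, 0) = 138.6
Node uu (S = 201.6): continuation = e^(−0.02)·[0.6731·0.0000 + 0.3269·45.9600] = 14.7271; exercise value = 0.0000 ≤ continuation, so V_uu = 14.7271
Node ud (S = 109.2): continuation = e^(−0.02)·[0.6731·45.9600 + 0.3269·106.0200] = 64.2952; exercise value = 67.8000 > continuation, so V_ud = 67.8000 (exercise)
Node dd (S = 59.15): continuation = e^(−0.02)·[0.6731·106.0200 + 0.3269·138.5525] = 114.3452; exercise value = 117.8500 > continuation, so V_dd = 117.8500 (exercise)
Node u (S = 168): continuation = e^(−0.02)·[0.6731·14.7271 + 0.3269·67.8000] = 31.4418; exercise value = 9.0000 ≤ continuation, so V_u = 31.4418
Node d (S = 91): continuation = e^(−0.02)·[0.6731·67.8000 + 0.3269·117.8500] = 82.4952; exercise value = 86.0000 > continuation, so V_d = 86.0000 (exercise)
Node 0 (S = 140): continuation = e^(−0.02)·[0.6731·31.4418 + 0.3269·86.0000] = 48.3015; exercise value = 37.0000 ≤ continuation, so V_0 = 48.3015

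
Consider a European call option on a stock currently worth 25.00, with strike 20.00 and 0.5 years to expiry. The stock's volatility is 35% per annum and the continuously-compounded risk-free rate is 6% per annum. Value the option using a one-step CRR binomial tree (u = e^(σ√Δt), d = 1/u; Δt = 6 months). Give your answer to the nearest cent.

5.82

CRR parameters: u = e^(σ√Δt) = e^(0.35·√0.5) = 1.2808, d = 1/u = 0.7808
Per-period rate: rΔt = 0.06·0.5 = 0.03, so R = e^0.03 = 1.0305
Risk-neutral probability p = (e^0.03 − 0.7808)/(1.2808 − 0.7808) = 0.2497/0.5000 = 0.4993
Terminal stock prices: S_u = 32.02, S_d = 19.52
Terminal payoffs (S − K): max(12.02, 0) = 12.02, max(-0.481, 0) = 0
Node 0 (S = 25): V_0 = e^(−0.03)·[0.4993·12.0201 + 0.5007·0.0000] = 5.8248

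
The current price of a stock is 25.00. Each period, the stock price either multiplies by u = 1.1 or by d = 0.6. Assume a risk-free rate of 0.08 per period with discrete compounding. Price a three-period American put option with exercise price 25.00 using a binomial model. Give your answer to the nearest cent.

Risk-neutral probability p = (1 + 0.08 − 0.6)/(1.1 − 0.6) = 0.4800/0.5000 = 0.9600
Terminal stock prices: S_uuu = 33.28, S_uud = 18.15, S_udd = 9.9, S_ddd = 5.4
Terminal payoffs (K − S): max(-8.275, 0) = 0, max(6.85, 0) = 6.85, max(15.1, 0) = 15.1, max(19.6, 0) = 19.6
Node uu (S = 30.25): continuation = 1/1.08·[0.9600·0.0000 + 0.0400·6.8500] = 0.2537; exercise value = 0.0000 ≤ continuation, so V_uu = 0.2537
Node ud (S = 16.5): continuation = 1/1.08·[0.9600·6.8500 + 0.0400·15.1000] = 6.6481; exercise value = 8.5000 > continuation, so V_ud = 8.5000 (exercise)
Node dd (S = 9): continuation = 1/1.08·[0.9600·15.1000 + 0.0400·19.6000] = 14.1481; exercise value = 16.0000 > continuation, so V_dd = 16.0000 (exercise)
Node u (S = 27.5): continuation = 1/1.08·[0.9600·0.2537 + 0.0400·8.5000] = 0.5403; exercise value = 0.0000 ≤ continuation, so V_u = 0.5403
Node d (S = 15): continuation = 1/1.08·[0.9600·8.5000 + 0.0400·16.0000] = 8.1481; exercise value = 10.0000 > continuation, so V_d = 10.0000 (exercise)
Node 0 (S = 25): continuation = 1/1.08·[0.9600·0.5403 + 0.0400·10.0000] = 0.8507; exercise value = 0.0000 ≤ continuation, so V_0 = 0.8507

0.85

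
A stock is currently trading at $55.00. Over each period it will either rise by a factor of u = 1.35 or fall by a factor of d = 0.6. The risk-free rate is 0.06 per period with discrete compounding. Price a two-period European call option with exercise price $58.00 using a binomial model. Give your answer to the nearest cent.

Risk-neutral probability p = (1 + 0.06 − 0.6)/(1.35 − 0.6) = 0.4600/0.7500 = 0.6133
Terminal stock prices: S_uu = 100.2, S_ud = 44.55, S_dd = 19.8
Terminal payoffs (S − K): max(42.24, 0) = 42.24, max(-13.45, 0) = 0, max(-38.2, 0) = 0
Node u (S = 74.25): V_u = 1/1.06·[0.6133·42.2375 + 0.3867·0.0000] = 24.4393
Node d (S = 33): V_d = 1/1.06·[0.6133·0.0000 + 0.3867·0.0000] = 0.0000
Node 0 (S = 55): V_0 = 1/1.06·[0.6133·24.4393 + 0.3867·0.0000] = 14.1410

$14.14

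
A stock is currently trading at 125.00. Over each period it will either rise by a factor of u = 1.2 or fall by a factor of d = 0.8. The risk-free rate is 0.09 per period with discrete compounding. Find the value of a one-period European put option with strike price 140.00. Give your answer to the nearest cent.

10.09

Risk-neutral probability p = (1 + 0.09 − 0.8)/(1.2 − 0.8) = 0.2900/0.4000 = 0.7250
Terminal stock prices: S_u = 150, S_d = 100
Terminal payoffs (K − S): max(-10, 0) = 0, max(40, 0) = 40
Node 0 (S = 125): V_0 = 1/1.09·[0.7250·0.0000 + 0.2750·40.0000] = 10.0917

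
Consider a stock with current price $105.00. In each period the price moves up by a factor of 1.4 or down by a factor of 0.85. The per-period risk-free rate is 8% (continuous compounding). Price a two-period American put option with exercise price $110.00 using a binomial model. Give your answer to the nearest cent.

$11.03

Risk-neutral probability p = (e^0.08 − 0.85)/(1.4 − 0.85) = 0.2333/0.5500 = 0.4242
Terminal stock prices: S_uu = 205.8, S_ud = 125, S_dd = 75.86
Terminal payoffs (K − S): max(-95.8, 0) = 0, max(-14.95, 0) = 0, max(34.14, 0) = 34.14
Node u (S = 147): continuation = e^(−0.08)·[0.4242·0.0000 + 0.5758·0.0000] = 0.0000; exercise value = 0.0000 ≤ continuation, so V_u = 0.0000
Node d (S = 89.25): continuation = e^(−0.08)·[0.4242·0.0000 + 0.5758·34.1375] = 18.1464; exercise value = 20.7500 > continuation, so V_d = 20.7500 (exercise)
Node 0 (S = 105): continuation = e^(−0.08)·[0.4242·0.0000 + 0.5758·20.7500] = 11.0301; exercise value = 5.0000 ≤ continuation, so V_0 = 11.0301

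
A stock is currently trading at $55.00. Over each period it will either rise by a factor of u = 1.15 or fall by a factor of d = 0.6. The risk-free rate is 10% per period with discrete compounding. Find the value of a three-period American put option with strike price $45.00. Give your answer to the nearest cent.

Risk-neutral probability p = (1 + 0.1 − 0.6)/(1.15 − 0.6) = 0.5000/0.5500 = 0.9091
Terminal stock prices: S_uuu = 83.65, S_uud = 43.64, S_udd = 22.77, S_ddd = 11.88
Terminal payoffs (K − S): max(-38.65, 0) = 0, max(1.358, 0) = 1.358, max(22.23, 0) = 22.23, max(33.12, 0) = 33.12
Node uu (S = 72.74): continuation = 1/1.1·[0.9091·0.0000 + 0.0909·1.3575] = 0.1122; exercise value = 0.0000 ≤ continuation, so V_uu = 0.1122
Node ud (S = 37.95): continuation = 1/1.1·[0.9091·1.3575 + 0.0909·22.2300] = 2.9591; exercise value = 7.0500 > continuation, so V_ud = 7.0500 (exercise)
Node dd (S = 19.8): continuation = 1/1.1·[0.9091·22.2300 + 0.0909·33.1200] = 21.1091; exercise value = 25.2000 > continuation, so V_dd = 25.2000 (exercise)
Node u (S = 63.25): continuation = 1/1.1·[0.9091·0.1122 + 0.0909·7.0500] = 0.6754; exercise value = 0.0000 ≤ continuation, so V_u = 0.6754
Node d (S = 33): continuation = 1/1.1·[0.9091·7.0500 + 0.0909·25.2000] = 7.9091; exercise value = 12.0000 > continuation, so V_d = 12.0000 (exercise)
Node 0 (S = 55): continuation = 1/1.1·[0.9091·0.6754 + 0.0909·12.0000] = 1.5499; exercise value = 0.0000 ≤ continuation, so V_0 = 1.5499

$1.55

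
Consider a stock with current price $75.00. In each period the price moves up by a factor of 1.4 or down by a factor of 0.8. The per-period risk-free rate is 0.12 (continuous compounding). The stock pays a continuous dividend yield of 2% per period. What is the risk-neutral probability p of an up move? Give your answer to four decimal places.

p = 0.5086

Per-period risk-free factor R = e^0.12 = 1.1275; dividend-adjusted growth = e^(0.12−0.02) = 1.1052.
Risk-neutral probability p = (1.1052 − 0.8)/(1.4 − 0.8) = 0.3052/0.6000 = 0.5086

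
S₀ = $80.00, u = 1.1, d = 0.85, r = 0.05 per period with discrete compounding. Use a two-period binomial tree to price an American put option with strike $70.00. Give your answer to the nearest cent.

Risk-neutral probability p = (1 + 0.05 − 0.85)/(1.1 − 0.85) = 0.2000/0.2500 = 0.8000
Terminal stock prices: S_uu = 96.8, S_ud = 74.8, S_dd = 57.8
Terminal payoffs (K − S): max(-26.8, 0) = 0, max(-4.8, 0) = 0, max(12.2, 0) = 12.2
Node u (S = 88): continuation = 1/1.05·[0.8000·0.0000 + 0.2000·0.0000] = 0.0000; exercise value = 0.0000 ≤ continuation, so V_u = 0.0000
Node d (S = 68): continuation = 1/1.05·[0.8000·0.0000 + 0.2000·12.2000] = 2.3238; exercise value = 2.0000 ≤ continuation, so V_d = 2.3238
Node 0 (S = 80): continuation = 1/1.05·[0.8000·0.0000 + 0.2000·2.3238] = 0.4426; exercise value = 0.0000 ≤ continuation, so V_0 = 0.4426

$0.44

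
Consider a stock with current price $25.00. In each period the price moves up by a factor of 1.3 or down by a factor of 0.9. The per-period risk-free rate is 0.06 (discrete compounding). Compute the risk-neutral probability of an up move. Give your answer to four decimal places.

Risk-neutral probability p = (1 + 0.06 − 0.9)/(1.3 − 0.9) = 0.1600/0.4000 = 0.4000

p = 0.4000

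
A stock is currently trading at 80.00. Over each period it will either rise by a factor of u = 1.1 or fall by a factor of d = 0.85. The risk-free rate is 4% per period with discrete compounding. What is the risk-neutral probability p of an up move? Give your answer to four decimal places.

p = 0.7600

Risk-neutral probability p = (1 + 0.04 − 0.85)/(1.1 − 0.85) = 0.1900/0.2500 = 0.7600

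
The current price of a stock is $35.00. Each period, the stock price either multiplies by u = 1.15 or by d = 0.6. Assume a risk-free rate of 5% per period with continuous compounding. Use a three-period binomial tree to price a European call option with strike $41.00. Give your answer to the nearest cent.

Risk-neutral probability p = (e^0.05 − 0.6)/(1.15 − 0.6) = 0.4513/0.5500 = 0.8205
Terminal stock prices: S_uuu = 53.23, S_uud = 27.77, S_udd = 14.49, S_ddd = 7.56
Terminal payoffs (S − K): max(12.23, 0) = 12.23, max(-13.23, 0) = 0, max(-26.51, 0) = 0, max(-33.44, 0) = 0
Node uu (S = 46.29): V_uu = e^(−0.05)·[0.8205·12.2306 + 0.1795·0.0000] = 9.5457
Node ud (S = 24.15): V_ud = e^(−0.05)·[0.8205·0.0000 + 0.1795·0.0000] = 0.0000
Node dd (S = 12.6): V_dd = e^(−0.05)·[0.8205·0.0000 + 0.1795·0.0000] = 0.0000
Node u (S = 40.25): V_u = e^(−0.05)·[0.8205·9.5457 + 0.1795·0.0000] = 7.4502
Node d (S = 21): V_d = e^(−0.05)·[0.8205·0.0000 + 0.1795·0.0000] = 0.0000
Node 0 (S = 35): V_0 = e^(−0.05)·[0.8205·7.4502 + 0.1795·0.0000] = 5.8147

$5.81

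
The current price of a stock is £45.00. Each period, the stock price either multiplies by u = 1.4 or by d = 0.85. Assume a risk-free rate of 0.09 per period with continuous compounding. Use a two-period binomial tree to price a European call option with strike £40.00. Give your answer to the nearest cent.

Risk-neutral probability p = (e^0.09 − 0.85)/(1.4 − 0.85) = 0.2442/0.5500 = 0.4440
Terminal stock prices: S_uu = 88.2, S_ud = 53.55, S_dd = 32.51
Terminal payoffs (S − K): max(48.2, 0) = 48.2, max(13.55, 0) = 13.55, max(-7.488, 0) = 0
Node u (S = 63): V_u = e^(−0.09)·[0.4440·48.2000 + 0.5560·13.5500] = 26.4428
Node d (S = 38.25): V_d = e^(−0.09)·[0.4440·13.5500 + 0.5560·0.0000] = 5.4978
Node 0 (S = 45): V_0 = e^(−0.09)·[0.4440·26.4428 + 0.5560·5.4978] = 13.5229

£13.52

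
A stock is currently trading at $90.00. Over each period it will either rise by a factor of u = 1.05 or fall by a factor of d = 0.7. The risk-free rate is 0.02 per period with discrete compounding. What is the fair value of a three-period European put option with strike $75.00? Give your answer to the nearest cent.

Risk-neutral probability p = (1 + 0.02 − 0.7)/(1.05 − 0.7) = 0.3200/0.3500 = 0.9143
Terminal stock prices: S_uuu = 104.2, S_uud = 69.46, S_udd = 46.3, S_ddd = 30.87
Terminal payoffs (K − S): max(-29.19, 0) = 0, max(5.543, 0) = 5.543, max(28.7, 0) = 28.7, max(44.13, 0) = 44.13
Node uu (S = 99.23): V_uu = 1/1.02·[0.9143·0.0000 + 0.0857·5.5425] = 0.4658
Node ud (S = 66.15): V_ud = 1/1.02·[0.9143·5.5425 + 0.0857·28.6950] = 7.3794
Node dd (S = 44.1): V_dd = 1/1.02·[0.9143·28.6950 + 0.0857·44.1300] = 29.4294
Node u (S = 94.5): V_u = 1/1.02·[0.9143·0.4658 + 0.0857·7.3794] = 1.0376
Node d (S = 63): V_d = 1/1.02·[0.9143·7.3794 + 0.0857·29.4294] = 9.0877
Node 0 (S = 90): V_0 = 1/1.02·[0.9143·1.0376 + 0.0857·9.0877] = 1.6937

$1.69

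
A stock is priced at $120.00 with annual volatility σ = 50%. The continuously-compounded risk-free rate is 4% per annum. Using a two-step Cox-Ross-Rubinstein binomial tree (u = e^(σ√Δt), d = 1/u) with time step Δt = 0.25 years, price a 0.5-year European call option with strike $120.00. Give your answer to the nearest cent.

$15.99

CRR parameters: u = e^(σ√Δt) = e^(0.5·√0.25) = 1.2840, d = 1/u = 0.7788
Per-period rate: rΔt = 0.04·0.25 = 0.01, so R = e^0.01 = 1.0101
Risk-neutral probability p = (e^0.01 − 0.7788)/(1.2840 − 0.7788) = 0.2312/0.5052 = 0.4577
Terminal stock prices: S_uu = 197.8, S_ud = 120, S_dd = 72.78
Terminal payoffs (S − K): max(77.85, 0) = 77.85, max(0, 0) = 0, max(-47.22, 0) = 0
Node u (S = 154.1): V_u = e^(−0.01)·[0.4577·77.8466 + 0.5423·0.0000] = 35.2771
Node d (S = 93.46): V_d = e^(−0.01)·[0.4577·0.0000 + 0.5423·0.0000] = 0.0000
Node 0 (S = 120): V_0 = e^(−0.01)·[0.4577·35.2771 + 0.5423·0.0000] = 15.9862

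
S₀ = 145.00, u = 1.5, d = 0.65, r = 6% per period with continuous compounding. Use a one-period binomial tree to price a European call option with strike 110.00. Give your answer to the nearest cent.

49.05

Risk-neutral probability p = (e^0.06 − 0.65)/(1.5 − 0.65) = 0.4118/0.8500 = 0.4845
Terminal stock prices: S_u = 217.5, S_d = 94.25
Terminal payoffs (S − K): max(107.5, 0) = 107.5, max(-15.75, 0) = 0
Node 0 (S = 145): V_0 = e^(−0.06)·[0.4845·107.5000 + 0.5155·0.0000] = 49.0520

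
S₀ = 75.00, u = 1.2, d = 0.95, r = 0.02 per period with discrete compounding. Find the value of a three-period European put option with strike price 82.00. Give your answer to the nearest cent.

Risk-neutral probability p = (1 + 0.02 − 0.95)/(1.2 − 0.95) = 0.0700/0.2500 = 0.2800
Terminal stock prices: S_uuu = 129.6, S_uud = 102.6, S_udd = 81.22, S_ddd = 64.3
Terminal payoffs (K − S): max(-47.6, 0) = 0, max(-20.6, 0) = 0, max(0.775, 0) = 0.775, max(17.7, 0) = 17.7
Node uu (S = 108): V_uu = 1/1.02·[0.2800·0.0000 + 0.7200·0.0000] = 0.0000
Node ud (S = 85.5): V_ud = 1/1.02·[0.2800·0.0000 + 0.7200·0.7750] = 0.5471
Node dd (S = 67.69): V_dd = 1/1.02·[0.2800·0.7750 + 0.7200·17.6969] = 12.7047
Node u (S = 90): V_u = 1/1.02·[0.2800·0.0000 + 0.7200·0.5471] = 0.3862
Node d (S = 71.25): V_d = 1/1.02·[0.2800·0.5471 + 0.7200·12.7047] = 9.1182
Node 0 (S = 75): V_0 = 1/1.02·[0.2800·0.3862 + 0.7200·9.1182] = 6.5424

6.54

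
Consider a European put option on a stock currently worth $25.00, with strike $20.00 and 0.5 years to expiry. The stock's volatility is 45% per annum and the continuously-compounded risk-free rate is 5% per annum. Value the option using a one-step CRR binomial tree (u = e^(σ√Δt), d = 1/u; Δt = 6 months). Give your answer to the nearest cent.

$0.95

CRR parameters: u = e^(σ√Δt) = e^(0.45·√0.5) = 1.3746, d = 1/u = 0.7275
Per-period rate: rΔt = 0.05·0.5 = 0.025, so R = e^0.025 = 1.0253
Risk-neutral probability p = (e^0.025 − 0.7275)/(1.3746 − 0.7275) = 0.2979/0.6472 = 0.4602
Terminal stock prices: S_u = 34.37, S_d = 18.19
Terminal payoffs (K − S): max(-14.37, 0) = 0, max(1.814, 0) = 1.814
Node 0 (S = 25): V_0 = e^(−0.025)·[0.4602·0.0000 + 0.5398·1.8135] = 0.9547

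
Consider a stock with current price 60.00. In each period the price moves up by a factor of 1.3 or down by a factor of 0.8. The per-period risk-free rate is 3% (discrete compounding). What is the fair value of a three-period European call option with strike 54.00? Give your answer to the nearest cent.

Risk-neutral probability p = (1 + 0.03 − 0.8)/(1.3 − 0.8) = 0.2300/0.5000 = 0.4600
Terminal stock prices: S_uuu = 131.8, S_uud = 81.12, S_udd = 49.92, S_ddd = 30.72
Terminal payoffs (S − K): max(77.82, 0) = 77.82, max(27.12, 0) = 27.12, max(-4.08, 0) = 0, max(-23.28, 0) = 0
Node uu (S = 101.4): V_uu = 1/1.03·[0.4600·77.8200 + 0.5400·27.1200] = 48.9728
Node ud (S = 62.4): V_ud = 1/1.03·[0.4600·27.1200 + 0.5400·0.0000] = 12.1118
Node dd (S = 38.4): V_dd = 1/1.03·[0.4600·0.0000 + 0.5400·0.0000] = 0.0000
Node u (S = 78): V_u = 1/1.03·[0.4600·48.9728 + 0.5400·12.1118] = 28.2213
Node d (S = 48): V_d = 1/1.03·[0.4600·12.1118 + 0.5400·0.0000] = 5.4092
Node 0 (S = 60): V_0 = 1/1.03·[0.4600·28.2213 + 0.5400·5.4092] = 15.4395

15.44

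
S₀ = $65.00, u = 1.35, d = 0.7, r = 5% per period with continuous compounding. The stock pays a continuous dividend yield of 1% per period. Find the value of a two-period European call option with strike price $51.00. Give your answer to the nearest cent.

Per-period risk-free factor R = e^0.05 = 1.0513; dividend-adjusted growth = e^(0.05−0.01) = 1.0408.
Risk-neutral probability p = (1.0408 − 0.7)/(1.35 − 0.7) = 0.3408/0.6500 = 0.5243
Terminal stock prices: S_uu = 118.5, S_ud = 61.42, S_dd = 31.85
Terminal payoffs (S − K): max(67.46, 0) = 67.46, max(10.42, 0) = 10.42, max(-19.15, 0) = 0
Node u (S = 87.75): V_u = e^(−0.05)·[0.5243·67.4625 + 0.4757·10.4250] = 38.3642
Node d (S = 45.5): V_d = e^(−0.05)·[0.5243·10.4250 + 0.4757·0.0000] = 5.1995
Node 0 (S = 65): V_0 = e^(−0.05)·[0.5243·38.3642 + 0.4757·5.1995] = 21.4869

$21.49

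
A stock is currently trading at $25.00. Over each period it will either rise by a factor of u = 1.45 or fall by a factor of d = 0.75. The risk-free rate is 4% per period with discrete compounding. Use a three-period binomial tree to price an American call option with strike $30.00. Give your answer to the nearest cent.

$5.45

Risk-neutral probability p = (1 + 0.04 − 0.75)/(1.45 − 0.75) = 0.2900/0.7000 = 0.4143
Terminal stock prices: S_uuu = 76.22, S_uud = 39.42, S_udd = 20.39, S_ddd = 10.55
Terminal payoffs (S − K): max(46.22, 0) = 46.22, max(9.422, 0) = 9.422, max(-9.609, 0) = 0, max(-19.45, 0) = 0
Node uu (S = 52.56): continuation = 1/1.04·[0.4143·46.2156 + 0.5857·9.4219] = 23.7163; exercise value = 22.5625 ≤ continuation, so V_uu = 23.7163
Node ud (S = 27.19): continuation = 1/1.04·[0.4143·9.4219 + 0.5857·0.0000] = 3.7532; exercise value = 0.0000 ≤ continuation, so V_ud = 3.7532
Node dd (S = 14.06): continuation = 1/1.04·[0.4143·0.0000 + 0.5857·0.0000] = 0.0000; exercise value = 0.0000 ≤ continuation, so V_dd = 0.0000
Node u (S = 36.25): continuation = 1/1.04·[0.4143·23.7163 + 0.5857·3.7532] = 11.5612; exercise value = 6.2500 ≤ continuation, so V_u = 11.5612
Node d (S = 18.75): continuation = 1/1.04·[0.4143·3.7532 + 0.5857·0.0000] = 1.4951; exercise value = 0.0000 ≤ continuation, so V_d = 1.4951
Node 0 (S = 25): continuation = 1/1.04·[0.4143·11.5612 + 0.5857·1.4951] = 5.4474; exercise value = 0.0000 ≤ continuation, so V_0 = 5.4474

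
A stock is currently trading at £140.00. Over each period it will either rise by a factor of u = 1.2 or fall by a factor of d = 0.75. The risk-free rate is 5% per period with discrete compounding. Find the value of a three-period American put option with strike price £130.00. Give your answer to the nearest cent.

Risk-neutral probability p = (1 + 0.05 − 0.75)/(1.2 − 0.75) = 0.3000/0.4500 = 0.6667
Terminal stock prices: S_uuu = 241.9, S_uud = 151.2, S_udd = 94.5, S_ddd = 59.06
Terminal payoffs (K − S): max(-111.9, 0) = 0, max(-21.2, 0) = 0, max(35.5, 0) = 35.5, max(70.94, 0) = 70.94
Node uu (S = 201.6): continuation = 1/1.05·[0.6667·0.0000 + 0.3333·0.0000] = 0.0000; exercise value = 0.0000 ≤ continuation, so V_uu = 0.0000
Node ud (S = 126): continuation = 1/1.05·[0.6667·0.0000 + 0.3333·35.5000] = 11.2698; exercise value = 4.0000 ≤ continuation, so V_ud = 11.2698
Node dd (S = 78.75): continuation = 1/1.05·[0.6667·35.5000 + 0.3333·70.9375] = 45.0595; exercise value = 51.2500 > continuation, so V_dd = 51.2500 (exercise)
Node u (S = 168): continuation = 1/1.05·[0.6667·0.0000 + 0.3333·11.2698] = 3.5777; exercise value = 0.0000 ≤ continuation, so V_u = 3.5777
Node d (S = 105): continuation = 1/1.05·[0.6667·11.2698 + 0.3333·51.2500] = 23.4253; exercise value = 25.0000 > continuation, so V_d = 25.0000 (exercise)
Node 0 (S = 140): continuation = 1/1.05·[0.6667·3.5777 + 0.3333·25.0000] = 10.2081; exercise value = 0.0000 ≤ continuation, so V_0 = 10.2081

£10.21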